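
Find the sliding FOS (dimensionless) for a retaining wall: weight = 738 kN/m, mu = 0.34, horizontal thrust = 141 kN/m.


Resisting force = mu * W = 0.34 * 738 = 250.92 kN/m
FOS = Resisting / Driving = 250.92 / 141
= 1.7796 (dimensionless)

1.7796 (dimensionless)


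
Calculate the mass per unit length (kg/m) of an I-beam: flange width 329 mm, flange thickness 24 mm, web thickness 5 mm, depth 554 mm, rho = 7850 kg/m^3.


A_flanges = 2 * 329 * 24 = 15792 mm^2
A_web = (554 - 2 * 24) * 5 = 2530 mm^2
A_total = 15792 + 2530 = 18322 mm^2 = 0.018322 m^2
Weight = rho * A = 7850 * 0.018322 = 143.8277 kg/m

143.8277 kg/m


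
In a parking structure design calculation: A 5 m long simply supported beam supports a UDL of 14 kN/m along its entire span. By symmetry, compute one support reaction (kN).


Total load = w * L = 14 * 5 = 70 kN
By symmetry, each reaction R = total / 2 = 70 / 2 = 35.0 kN

35.0 kN


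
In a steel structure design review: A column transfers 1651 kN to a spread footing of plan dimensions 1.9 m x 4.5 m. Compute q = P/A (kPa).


A = 1.9 * 4.5 = 8.55 m^2
q = P / A = 1651 / 8.55
= 193.0994 kPa

193.0994 kPa


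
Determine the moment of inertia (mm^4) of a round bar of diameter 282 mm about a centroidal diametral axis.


r = d / 2 = 282 / 2 = 141.0 mm
I = pi * r^4 / 4 = pi * 141.0^4 / 4
= 310431892.12 mm^4

310431892.12 mm^4


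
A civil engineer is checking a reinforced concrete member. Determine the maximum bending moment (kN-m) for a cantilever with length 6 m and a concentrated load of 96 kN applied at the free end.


For a cantilever with a point load at the free end:
M_max = P * L = 96 * 6 = 576 kN-m

576 kN-m


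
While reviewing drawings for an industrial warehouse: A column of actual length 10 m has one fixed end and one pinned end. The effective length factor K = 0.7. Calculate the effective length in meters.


L_eff = K * L
= 0.7 * 10
= 7.0 m

7.0 m


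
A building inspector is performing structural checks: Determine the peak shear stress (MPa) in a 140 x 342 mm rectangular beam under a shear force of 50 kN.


A = b * h = 140 * 342 = 47880 mm^2
V = 50 kN = 50000.0 N
tau_max = 1.5 * V / A = 1.5 * 50000.0 / 47880
= 1.5664 MPa

1.5664 MPa


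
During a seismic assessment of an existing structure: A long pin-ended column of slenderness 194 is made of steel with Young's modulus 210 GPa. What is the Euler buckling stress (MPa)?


sigma_cr = pi^2 * E / lambda^2
= 9.8696 * 210000.0 / 194^2
= 9.8696 * 210000.0 / 37636
= 55.0701 MPa

55.0701 MPa


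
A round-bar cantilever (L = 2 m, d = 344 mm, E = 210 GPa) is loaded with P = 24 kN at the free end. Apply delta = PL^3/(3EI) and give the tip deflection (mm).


I = pi * d^4 / 64 = pi * 344^4 / 64 = 687390726.76 mm^4
L = 2000.0 mm, P = 24000.0 N, E = 210000.0 MPa
delta = P * L^3 / (3 * E * I)
= 24000.0 * 2000.0^3 / (3 * 210000.0 * 687390726.76)
= 0.4434 mm

0.4434 mm


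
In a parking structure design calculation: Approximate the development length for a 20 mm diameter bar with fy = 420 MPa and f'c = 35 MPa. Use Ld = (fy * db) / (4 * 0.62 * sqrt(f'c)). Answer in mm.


Ld = (fy * db) / (4 * 0.62 * sqrt(f'c))
= (420 * 20) / (4 * 0.62 * sqrt(35))
= 8400 / 14.6719
= 572.52 mm

572.52 mm


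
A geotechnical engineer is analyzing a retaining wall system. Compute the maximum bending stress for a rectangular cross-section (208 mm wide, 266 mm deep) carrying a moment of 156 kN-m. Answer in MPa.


I = b * h^3 / 12 = 208 * 266^3 / 12 = 326232330.67 mm^4
y = h / 2 = 266 / 2 = 133.0 mm
M = 156 kN-m = 156000000.0 N-mm
sigma = M * y / I = 156000000.0 * 133.0 / 326232330.67
= 63.6 MPa

63.6 MPa


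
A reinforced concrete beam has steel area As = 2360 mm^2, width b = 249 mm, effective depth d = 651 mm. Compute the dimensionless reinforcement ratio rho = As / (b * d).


rho = As / (b * d)
= 2360 / (249 * 651)
= 2360 / 162099
= 0.014559 (dimensionless)

0.014559 (dimensionless)


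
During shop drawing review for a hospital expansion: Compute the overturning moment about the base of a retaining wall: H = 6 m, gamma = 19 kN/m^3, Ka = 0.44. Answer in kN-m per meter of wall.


Pa = 0.5 * Ka * gamma * H^2
= 0.5 * 0.44 * 19 * 6^2
= 150.48 kN/m
Arm = H / 3 = 6 / 3 = 2.0 m
Mo = Pa * arm = Pa * H / 3 = 150.48 * 6 / 3 = 300.96 kN-m/m

300.96 kN-m/m


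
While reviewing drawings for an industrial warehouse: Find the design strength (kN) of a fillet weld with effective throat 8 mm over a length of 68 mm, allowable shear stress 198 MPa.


Strength = throat * length * allowable stress
= 8 * 68 * 198 N
= 107712 N
= 107.71 kN

107.71 kN


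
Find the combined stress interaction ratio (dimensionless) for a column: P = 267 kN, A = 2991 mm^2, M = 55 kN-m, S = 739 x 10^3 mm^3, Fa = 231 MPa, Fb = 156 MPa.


f_a = P / A = 267000.0 / 2991 = 89.2678 MPa
f_b = M / S = 55000000.0 / 739000.0 = 74.4249 MPa
Ratio = f_a / Fa + f_b / Fb
= 89.2678 / 231 + 74.4249 / 156
= 0.8635 (dimensionless)

0.8635 (dimensionless)


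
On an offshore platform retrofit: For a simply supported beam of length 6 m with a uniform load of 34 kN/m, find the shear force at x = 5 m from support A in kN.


R_A = w * L / 2 = 34 * 6 / 2 = 102.0 kN
V(x) = R_A - w * x = 102.0 - 34 * 5
= -68.0 kN

-68.0 kN


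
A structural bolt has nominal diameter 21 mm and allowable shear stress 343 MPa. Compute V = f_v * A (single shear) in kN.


A = pi * d^2 / 4 = pi * 21^2 / 4 = 346.3606 mm^2
V = f_v * A / 1000 = 343 * 346.3606 / 1000
= 118.8017 kN

118.8017 kN


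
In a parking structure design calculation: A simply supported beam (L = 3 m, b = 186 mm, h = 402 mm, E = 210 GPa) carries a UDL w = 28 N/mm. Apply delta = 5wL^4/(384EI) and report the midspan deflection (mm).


I = 186 * 402^3 / 12 = 1006954524.0 mm^4
L = 3000.0 mm, w = 28 N/mm, E = 210000.0 MPa
delta = 5 * w * L^4 / (384 * E * I)
= 5 * 28 * 3000.0^4 / (384 * 210000.0 * 1006954524.0)
= 0.1397 mm

0.1397 mm


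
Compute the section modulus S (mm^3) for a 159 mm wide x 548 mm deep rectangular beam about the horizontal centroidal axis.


S = b * h^2 / 6
= 159 * 548^2 / 6
= 159 * 300304 / 6
= 7958056.0 mm^3

7958056.0 mm^3


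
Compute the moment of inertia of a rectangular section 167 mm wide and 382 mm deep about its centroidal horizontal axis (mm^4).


I = b * h^3 / 12
= 167 * 382^3 / 12
= 167 * 55742968 / 12
= 775756304.67 mm^4

775756304.67 mm^4


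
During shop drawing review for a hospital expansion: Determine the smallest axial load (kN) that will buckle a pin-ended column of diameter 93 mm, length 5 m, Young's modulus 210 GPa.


I = pi * d^4 / 64 = 3671991.72 mm^4
L = 5000.0 mm
P_cr = pi^2 * E * I / L^2
= 9.8696 * 210000.0 * 3671991.72 / 5000.0^2
= 304425.29 N = 304.4253 kN

304.4253 kN


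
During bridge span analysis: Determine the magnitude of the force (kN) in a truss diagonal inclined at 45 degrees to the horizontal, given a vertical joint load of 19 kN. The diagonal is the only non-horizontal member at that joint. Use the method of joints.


At the joint, only the diagonal has a vertical component, so vertical equilibrium gives:
F * sin(45) = 19
F = 19 / sin(45)
= 19 / 0.707107
= 26.87 kN

26.87 kN


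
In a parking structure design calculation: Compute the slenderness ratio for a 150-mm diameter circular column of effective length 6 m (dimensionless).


Radius of gyration r = d / 4 = 150 / 4 = 37.5 mm
L_eff = 6000.0 mm
Slenderness ratio = L / r = 6000.0 / 37.5 = 160.0 (dimensionless)

160.0 (dimensionless)


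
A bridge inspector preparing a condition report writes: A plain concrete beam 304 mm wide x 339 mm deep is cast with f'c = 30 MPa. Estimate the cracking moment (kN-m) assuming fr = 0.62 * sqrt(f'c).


fr = 0.62 * sqrt(30) = 0.62 * 5.4772 = 3.3959 MPa
I = 304 * 339^3 / 12 = 986941548.0 mm^4
y_t = 169.5 mm
M_cr = fr * I / y_t = 3.3959 * 986941548.0 / 169.5 N-mm
= 19.7731 kN-m

19.7731 kN-m


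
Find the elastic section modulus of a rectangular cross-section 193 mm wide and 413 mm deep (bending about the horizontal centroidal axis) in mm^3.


S = b * h^2 / 6
= 193 * 413^2 / 6
= 193 * 170569 / 6
= 5486636.17 mm^3

5486636.17 mm^3


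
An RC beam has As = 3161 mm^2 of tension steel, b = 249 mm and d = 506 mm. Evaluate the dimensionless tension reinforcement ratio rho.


rho = As / (b * d)
= 3161 / (249 * 506)
= 3161 / 125994
= 0.025088 (dimensionless)

0.025088 (dimensionless)


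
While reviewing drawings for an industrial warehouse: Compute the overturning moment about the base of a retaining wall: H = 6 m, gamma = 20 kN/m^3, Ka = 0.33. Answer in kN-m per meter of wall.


Pa = 0.5 * Ka * gamma * H^2
= 0.5 * 0.33 * 20 * 6^2
= 118.8 kN/m
Arm = H / 3 = 6 / 3 = 2.0 m
Mo = Pa * arm = Pa * H / 3 = 118.8 * 6 / 3 = 237.6 kN-m/m

237.6 kN-m/m


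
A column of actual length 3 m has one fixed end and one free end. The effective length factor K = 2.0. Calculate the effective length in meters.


L_eff = K * L
= 2.0 * 3
= 6.0 m

6.0 m


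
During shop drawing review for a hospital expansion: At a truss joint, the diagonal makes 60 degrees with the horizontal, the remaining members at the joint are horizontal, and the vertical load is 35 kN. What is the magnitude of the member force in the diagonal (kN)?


At the joint, only the diagonal has a vertical component, so vertical equilibrium gives:
F * sin(60) = 35
F = 35 / sin(60)
= 35 / 0.866025
= 40.41 kN

40.41 kN


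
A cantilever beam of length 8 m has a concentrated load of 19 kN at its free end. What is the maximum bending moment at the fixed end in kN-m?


For a cantilever with a point load at the free end:
M_max = P * L = 19 * 8 = 152 kN-m

152 kN-m


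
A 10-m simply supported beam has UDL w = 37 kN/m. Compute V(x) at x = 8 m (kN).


R_A = w * L / 2 = 37 * 10 / 2 = 185.0 kN
V(x) = R_A - w * x = 185.0 - 37 * 8
= -111.0 kN

-111.0 kN


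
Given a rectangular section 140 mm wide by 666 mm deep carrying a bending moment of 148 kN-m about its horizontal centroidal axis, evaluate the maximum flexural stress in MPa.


I = b * h^3 / 12 = 140 * 666^3 / 12 = 3446430120.0 mm^4
y = h / 2 = 666 / 2 = 333.0 mm
M = 148 kN-m = 148000000.0 N-mm
sigma = M * y / I = 148000000.0 * 333.0 / 3446430120.0
= 14.3 MPa

14.3 MPa


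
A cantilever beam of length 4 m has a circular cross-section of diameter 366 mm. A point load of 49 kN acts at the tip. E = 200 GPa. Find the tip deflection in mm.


I = pi * d^4 / 64 = pi * 366^4 / 64 = 880834345.46 mm^4
L = 4000.0 mm, P = 49000.0 N, E = 200000.0 MPa
delta = P * L^3 / (3 * E * I)
= 49000.0 * 4000.0^3 / (3 * 200000.0 * 880834345.46)
= 5.9338 mm

5.9338 mm


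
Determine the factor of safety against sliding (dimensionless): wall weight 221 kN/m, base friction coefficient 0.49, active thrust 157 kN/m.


Resisting force = mu * W = 0.49 * 221 = 108.29 kN/m
FOS = Resisting / Driving = 108.29 / 157
= 0.6897 (dimensionless)

0.6897 (dimensionless)


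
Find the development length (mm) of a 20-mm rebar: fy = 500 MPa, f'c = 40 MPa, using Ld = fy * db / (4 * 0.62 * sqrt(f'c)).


Ld = (fy * db) / (4 * 0.62 * sqrt(f'c))
= (500 * 20) / (4 * 0.62 * sqrt(40))
= 10000 / 15.6849
= 637.56 mm

637.56 mm


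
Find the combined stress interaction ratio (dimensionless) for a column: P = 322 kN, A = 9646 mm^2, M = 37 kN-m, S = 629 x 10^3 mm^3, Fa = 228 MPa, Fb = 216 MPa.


f_a = P / A = 322000.0 / 9646 = 33.3817 MPa
f_b = M / S = 37000000.0 / 629000.0 = 58.8235 MPa
Ratio = f_a / Fa + f_b / Fb
= 33.3817 / 228 + 58.8235 / 216
= 0.4187 (dimensionless)

0.4187 (dimensionless)


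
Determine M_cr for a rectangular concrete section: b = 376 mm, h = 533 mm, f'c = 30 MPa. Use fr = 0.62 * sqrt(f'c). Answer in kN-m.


fr = 0.62 * sqrt(30) = 0.62 * 5.4772 = 3.3959 MPa
I = 376 * 533^3 / 12 = 4744475692.67 mm^4
y_t = 266.5 mm
M_cr = fr * I / y_t = 3.3959 * 4744475692.67 / 266.5 N-mm
= 60.4565 kN-m

60.4565 kN-m


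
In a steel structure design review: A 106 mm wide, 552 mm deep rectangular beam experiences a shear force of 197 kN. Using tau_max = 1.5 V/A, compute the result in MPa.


A = b * h = 106 * 552 = 58512 mm^2
V = 197 kN = 197000.0 N
tau_max = 1.5 * V / A = 1.5 * 197000.0 / 58512
= 5.0502 MPa

5.0502 MPa


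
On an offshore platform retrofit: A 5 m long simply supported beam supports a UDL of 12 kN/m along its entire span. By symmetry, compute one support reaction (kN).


Total load = w * L = 12 * 5 = 60 kN
By symmetry, each reaction R = total / 2 = 60 / 2 = 30.0 kN

30.0 kN


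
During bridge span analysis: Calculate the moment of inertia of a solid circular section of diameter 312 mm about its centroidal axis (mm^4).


r = d / 2 = 312 / 2 = 156.0 mm
I = pi * r^4 / 4 = pi * 156.0^4 / 4
= 465144912.01 mm^4

465144912.01 mm^4


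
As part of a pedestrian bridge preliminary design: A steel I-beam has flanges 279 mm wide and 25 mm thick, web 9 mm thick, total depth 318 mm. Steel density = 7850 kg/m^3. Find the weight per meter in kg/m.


A_flanges = 2 * 279 * 25 = 13950 mm^2
A_web = (318 - 2 * 25) * 9 = 2412 mm^2
A_total = 13950 + 2412 = 16362 mm^2 = 0.016362 m^2
Weight = rho * A = 7850 * 0.016362 = 128.4417 kg/m

128.4417 kg/m


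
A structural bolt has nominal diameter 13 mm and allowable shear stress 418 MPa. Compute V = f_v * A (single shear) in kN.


A = pi * d^2 / 4 = pi * 13^2 / 4 = 132.7323 mm^2
V = f_v * A / 1000 = 418 * 132.7323 / 1000
= 55.4821 kN

55.4821 kN


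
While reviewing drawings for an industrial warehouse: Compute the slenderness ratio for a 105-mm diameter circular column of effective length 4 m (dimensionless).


Radius of gyration r = d / 4 = 105 / 4 = 26.25 mm
L_eff = 4000.0 mm
Slenderness ratio = L / r = 4000.0 / 26.25 = 152.38 (dimensionless)

152.38 (dimensionless)


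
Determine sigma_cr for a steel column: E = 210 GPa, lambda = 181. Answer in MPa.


sigma_cr = pi^2 * E / lambda^2
= 9.8696 * 210000.0 / 181^2
= 9.8696 * 210000.0 / 32761
= 63.2648 MPa

63.2648 MPa


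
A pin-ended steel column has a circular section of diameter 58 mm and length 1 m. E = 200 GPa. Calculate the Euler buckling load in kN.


I = pi * d^4 / 64 = 555497.2 mm^4
L = 1000.0 mm
P_cr = pi^2 * E * I / L^2
= 9.8696 * 200000.0 * 555497.2 / 1000.0^2
= 1096507.52 N = 1096.5075 kN

1096.5075 kN


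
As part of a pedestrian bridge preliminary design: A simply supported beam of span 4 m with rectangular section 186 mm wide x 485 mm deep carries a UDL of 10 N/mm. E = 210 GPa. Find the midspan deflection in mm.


I = 186 * 485^3 / 12 = 1768303937.5 mm^4
L = 4000.0 mm, w = 10 N/mm, E = 210000.0 MPa
delta = 5 * w * L^4 / (384 * E * I)
= 5 * 10 * 4000.0^4 / (384 * 210000.0 * 1768303937.5)
= 0.0898 mm

0.0898 mm


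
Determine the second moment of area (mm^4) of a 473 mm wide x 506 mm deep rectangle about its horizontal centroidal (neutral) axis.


I = b * h^3 / 12
= 473 * 506^3 / 12
= 473 * 129554216 / 12
= 5106595347.33 mm^4

5106595347.33 mm^4


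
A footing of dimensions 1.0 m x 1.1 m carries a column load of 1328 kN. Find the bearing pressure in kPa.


A = 1.0 * 1.1 = 1.1 m^2
q = P / A = 1328 / 1.1
= 1207.2727 kPa

1207.2727 kPa


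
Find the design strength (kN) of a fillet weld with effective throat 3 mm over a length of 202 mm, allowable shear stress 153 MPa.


Strength = throat * length * allowable stress
= 3 * 202 * 153 N
= 92718 N
= 92.72 kN

92.72 kN


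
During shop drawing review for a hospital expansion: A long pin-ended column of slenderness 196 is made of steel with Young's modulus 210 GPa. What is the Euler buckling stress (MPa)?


sigma_cr = pi^2 * E / lambda^2
= 9.8696 * 210000.0 / 196^2
= 9.8696 * 210000.0 / 38416
= 53.9519 MPa

53.9519 MPa


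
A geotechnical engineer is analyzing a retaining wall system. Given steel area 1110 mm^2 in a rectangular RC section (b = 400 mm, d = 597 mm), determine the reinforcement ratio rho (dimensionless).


rho = As / (b * d)
= 1110 / (400 * 597)
= 1110 / 238800
= 0.004648 (dimensionless)

0.004648 (dimensionless)


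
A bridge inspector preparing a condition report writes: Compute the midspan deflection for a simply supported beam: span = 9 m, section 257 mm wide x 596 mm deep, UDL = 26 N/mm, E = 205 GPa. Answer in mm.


I = 257 * 596^3 / 12 = 4534095429.33 mm^4
L = 9000.0 mm, w = 26 N/mm, E = 205000.0 MPa
delta = 5 * w * L^4 / (384 * E * I)
= 5 * 26 * 9000.0^4 / (384 * 205000.0 * 4534095429.33)
= 2.3897 mm

2.3897 mm


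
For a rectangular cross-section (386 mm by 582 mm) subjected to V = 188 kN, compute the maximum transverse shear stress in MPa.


A = b * h = 386 * 582 = 224652 mm^2
V = 188 kN = 188000.0 N
tau_max = 1.5 * V / A = 1.5 * 188000.0 / 224652
= 1.2553 MPa

1.2553 MPa


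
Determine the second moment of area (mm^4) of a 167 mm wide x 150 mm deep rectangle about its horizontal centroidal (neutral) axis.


I = b * h^3 / 12
= 167 * 150^3 / 12
= 167 * 3375000 / 12
= 46968750.0 mm^4

46968750.0 mm^4


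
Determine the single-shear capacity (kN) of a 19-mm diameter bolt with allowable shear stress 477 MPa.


A = pi * d^2 / 4 = pi * 19^2 / 4 = 283.5287 mm^2
V = f_v * A / 1000 = 477 * 283.5287 / 1000
= 135.2432 kN

135.2432 kN


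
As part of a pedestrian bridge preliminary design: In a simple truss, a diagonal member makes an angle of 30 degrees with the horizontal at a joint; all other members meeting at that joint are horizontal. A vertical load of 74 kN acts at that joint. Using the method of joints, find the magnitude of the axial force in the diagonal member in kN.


At the joint, only the diagonal has a vertical component, so vertical equilibrium gives:
F * sin(30) = 74
F = 74 / sin(30)
= 74 / 0.5
= 148.0 kN

148.0 kN


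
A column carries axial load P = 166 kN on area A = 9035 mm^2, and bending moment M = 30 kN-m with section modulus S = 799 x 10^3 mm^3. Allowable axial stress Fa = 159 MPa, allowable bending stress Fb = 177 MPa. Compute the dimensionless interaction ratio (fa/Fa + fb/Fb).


f_a = P / A = 166000.0 / 9035 = 18.373 MPa
f_b = M / S = 30000000.0 / 799000.0 = 37.5469 MPa
Ratio = f_a / Fa + f_b / Fb
= 18.373 / 159 + 37.5469 / 177
= 0.3277 (dimensionless)

0.3277 (dimensionless)


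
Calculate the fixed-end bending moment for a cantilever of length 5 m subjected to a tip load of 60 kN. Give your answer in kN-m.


For a cantilever with a point load at the free end:
M_max = P * L = 60 * 5 = 300 kN-m

300 kN-m


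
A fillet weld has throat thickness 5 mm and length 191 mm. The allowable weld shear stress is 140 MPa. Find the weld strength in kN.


Strength = throat * length * allowable stress
= 5 * 191 * 140 N
= 133700 N
= 133.7 kN

133.7 kN


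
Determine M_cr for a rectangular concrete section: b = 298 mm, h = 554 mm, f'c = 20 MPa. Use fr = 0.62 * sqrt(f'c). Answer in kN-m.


fr = 0.62 * sqrt(20) = 0.62 * 4.4721 = 2.7727 MPa
I = 298 * 554^3 / 12 = 4222448022.67 mm^4
y_t = 277.0 mm
M_cr = fr * I / y_t = 2.7727 * 4222448022.67 / 277.0 N-mm
= 42.266 kN-m

42.266 kN-m


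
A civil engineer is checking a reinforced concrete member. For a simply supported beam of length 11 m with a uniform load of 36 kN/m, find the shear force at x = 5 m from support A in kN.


R_A = w * L / 2 = 36 * 11 / 2 = 198.0 kN
V(x) = R_A - w * x = 198.0 - 36 * 5
= 18.0 kN

18.0 kN


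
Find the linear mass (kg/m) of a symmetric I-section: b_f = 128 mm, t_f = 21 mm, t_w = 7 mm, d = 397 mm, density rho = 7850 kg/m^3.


A_flanges = 2 * 128 * 21 = 5376 mm^2
A_web = (397 - 2 * 21) * 7 = 2485 mm^2
A_total = 5376 + 2485 = 7861 mm^2 = 0.007861 m^2
Weight = rho * A = 7850 * 0.007861 = 61.7088 kg/m

61.7088 kg/m


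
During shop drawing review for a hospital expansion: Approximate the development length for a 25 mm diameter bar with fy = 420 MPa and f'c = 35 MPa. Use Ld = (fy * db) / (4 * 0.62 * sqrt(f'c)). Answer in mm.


Ld = (fy * db) / (4 * 0.62 * sqrt(f'c))
= (420 * 25) / (4 * 0.62 * sqrt(35))
= 10500 / 14.6719
= 715.65 mm

715.65 mm


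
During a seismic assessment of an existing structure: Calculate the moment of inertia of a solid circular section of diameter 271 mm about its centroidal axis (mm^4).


r = d / 2 = 271 / 2 = 135.5 mm
I = pi * r^4 / 4 = pi * 135.5^4 / 4
= 264756762.74 mm^4

264756762.74 mm^4


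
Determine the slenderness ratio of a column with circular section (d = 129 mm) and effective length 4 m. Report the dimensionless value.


Radius of gyration r = d / 4 = 129 / 4 = 32.25 mm
L_eff = 4000.0 mm
Slenderness ratio = L / r = 4000.0 / 32.25 = 124.03 (dimensionless)

124.03 (dimensionless)


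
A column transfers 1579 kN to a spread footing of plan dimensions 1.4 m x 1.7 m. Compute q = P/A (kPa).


A = 1.4 * 1.7 = 2.38 m^2
q = P / A = 1579 / 2.38
= 663.4454 kPa

663.4454 kPa


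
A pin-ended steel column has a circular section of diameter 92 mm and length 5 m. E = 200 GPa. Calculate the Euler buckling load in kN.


I = pi * d^4 / 64 = 3516585.72 mm^4
L = 5000.0 mm
P_cr = pi^2 * E * I / L^2
= 9.8696 * 200000.0 * 3516585.72 / 5000.0^2
= 277658.48 N = 277.6585 kN

277.6585 kN


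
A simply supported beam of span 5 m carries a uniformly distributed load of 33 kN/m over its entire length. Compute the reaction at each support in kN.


Total load = w * L = 33 * 5 = 165 kN
By symmetry, each reaction R = total / 2 = 165 / 2 = 82.5 kN

82.5 kN


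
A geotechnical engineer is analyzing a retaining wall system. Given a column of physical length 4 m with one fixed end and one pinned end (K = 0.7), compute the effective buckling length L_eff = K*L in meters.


L_eff = K * L
= 0.7 * 4
= 2.8 m

2.8 m


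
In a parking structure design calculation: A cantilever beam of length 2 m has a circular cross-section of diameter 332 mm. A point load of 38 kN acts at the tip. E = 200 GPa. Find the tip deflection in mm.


I = pi * d^4 / 64 = pi * 332^4 / 64 = 596378850.42 mm^4
L = 2000.0 mm, P = 38000.0 N, E = 200000.0 MPa
delta = P * L^3 / (3 * E * I)
= 38000.0 * 2000.0^3 / (3 * 200000.0 * 596378850.42)
= 0.8496 mm

0.8496 mm


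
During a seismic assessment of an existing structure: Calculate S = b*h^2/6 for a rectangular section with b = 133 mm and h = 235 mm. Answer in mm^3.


S = b * h^2 / 6
= 133 * 235^2 / 6
= 133 * 55225 / 6
= 1224154.17 mm^3

1224154.17 mm^3


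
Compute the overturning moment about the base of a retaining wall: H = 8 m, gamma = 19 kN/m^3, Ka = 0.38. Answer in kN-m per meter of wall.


Pa = 0.5 * Ka * gamma * H^2
= 0.5 * 0.38 * 19 * 8^2
= 231.04 kN/m
Arm = H / 3 = 8 / 3 = 2.6667 m
Mo = Pa * arm = Pa * H / 3 = 231.04 * 8 / 3 = 616.1067 kN-m/m

616.1067 kN-m/m


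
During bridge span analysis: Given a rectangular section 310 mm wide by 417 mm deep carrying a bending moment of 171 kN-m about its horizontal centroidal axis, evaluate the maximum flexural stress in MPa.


I = b * h^3 / 12 = 310 * 417^3 / 12 = 1873219252.5 mm^4
y = h / 2 = 417 / 2 = 208.5 mm
M = 171 kN-m = 171000000.0 N-mm
sigma = M * y / I = 171000000.0 * 208.5 / 1873219252.5
= 19.03 MPa

19.03 MPa


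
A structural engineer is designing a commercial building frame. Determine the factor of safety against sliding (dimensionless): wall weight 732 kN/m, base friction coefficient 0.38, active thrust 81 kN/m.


Resisting force = mu * W = 0.38 * 732 = 278.16 kN/m
FOS = Resisting / Driving = 278.16 / 81
= 3.4341 (dimensionless)

3.4341 (dimensionless)


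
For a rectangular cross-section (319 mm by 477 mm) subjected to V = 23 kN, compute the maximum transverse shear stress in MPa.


A = b * h = 319 * 477 = 152163 mm^2
V = 23 kN = 23000.0 N
tau_max = 1.5 * V / A = 1.5 * 23000.0 / 152163
= 0.2267 MPa

0.2267 MPa


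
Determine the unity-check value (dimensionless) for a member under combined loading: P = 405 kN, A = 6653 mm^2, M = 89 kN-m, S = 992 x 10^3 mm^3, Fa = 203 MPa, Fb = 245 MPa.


f_a = P / A = 405000.0 / 6653 = 60.8748 MPa
f_b = M / S = 89000000.0 / 992000.0 = 89.7177 MPa
Ratio = f_a / Fa + f_b / Fb
= 60.8748 / 203 + 89.7177 / 245
= 0.6661 (dimensionless)

0.6661 (dimensionless)


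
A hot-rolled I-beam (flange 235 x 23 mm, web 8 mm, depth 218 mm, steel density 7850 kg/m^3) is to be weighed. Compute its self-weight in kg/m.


A_flanges = 2 * 235 * 23 = 10810 mm^2
A_web = (218 - 2 * 23) * 8 = 1376 mm^2
A_total = 10810 + 1376 = 12186 mm^2 = 0.012186 m^2
Weight = rho * A = 7850 * 0.012186 = 95.6601 kg/m

95.6601 kg/m


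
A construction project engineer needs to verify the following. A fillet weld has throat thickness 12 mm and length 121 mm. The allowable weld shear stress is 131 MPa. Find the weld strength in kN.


Strength = throat * length * allowable stress
= 12 * 121 * 131 N
= 190212 N
= 190.21 kN

190.21 kN


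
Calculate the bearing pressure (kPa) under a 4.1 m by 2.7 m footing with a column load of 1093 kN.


A = 4.1 * 2.7 = 11.07 m^2
q = P / A = 1093 / 11.07
= 98.7353 kPa

98.7353 kPa


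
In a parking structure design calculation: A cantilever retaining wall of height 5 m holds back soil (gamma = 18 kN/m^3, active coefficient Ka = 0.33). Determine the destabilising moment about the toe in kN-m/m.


Pa = 0.5 * Ka * gamma * H^2
= 0.5 * 0.33 * 18 * 5^2
= 74.25 kN/m
Arm = H / 3 = 5 / 3 = 1.6667 m
Mo = Pa * arm = Pa * H / 3 = 74.25 * 5 / 3 = 123.75 kN-m/m

123.75 kN-m/m


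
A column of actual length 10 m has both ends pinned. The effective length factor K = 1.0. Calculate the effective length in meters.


L_eff = K * L
= 1.0 * 10
= 10.0 m

10.0 m


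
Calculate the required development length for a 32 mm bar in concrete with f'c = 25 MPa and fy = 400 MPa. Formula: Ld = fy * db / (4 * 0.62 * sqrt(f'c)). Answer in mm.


Ld = (fy * db) / (4 * 0.62 * sqrt(f'c))
= (400 * 32) / (4 * 0.62 * sqrt(25))
= 12800 / 12.4
= 1032.26 mm

1032.26 mm


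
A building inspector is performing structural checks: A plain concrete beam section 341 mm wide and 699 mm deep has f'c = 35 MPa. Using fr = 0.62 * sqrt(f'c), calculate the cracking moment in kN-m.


fr = 0.62 * sqrt(35) = 0.62 * 5.9161 = 3.668 MPa
I = 341 * 699^3 / 12 = 9705203813.25 mm^4
y_t = 349.5 mm
M_cr = fr * I / y_t = 3.668 * 9705203813.25 / 349.5 N-mm
= 101.8552 kN-m

101.8552 kN-m


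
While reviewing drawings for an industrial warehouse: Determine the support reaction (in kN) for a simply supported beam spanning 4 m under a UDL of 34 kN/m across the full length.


Total load = w * L = 34 * 4 = 136 kN
By symmetry, each reaction R = total / 2 = 136 / 2 = 68.0 kN

68.0 kN


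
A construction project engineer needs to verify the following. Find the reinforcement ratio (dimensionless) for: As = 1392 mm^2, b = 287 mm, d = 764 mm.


rho = As / (b * d)
= 1392 / (287 * 764)
= 1392 / 219268
= 0.006348 (dimensionless)

0.006348 (dimensionless)


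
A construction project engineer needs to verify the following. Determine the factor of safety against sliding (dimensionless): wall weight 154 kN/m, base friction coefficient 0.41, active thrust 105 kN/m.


Resisting force = mu * W = 0.41 * 154 = 63.14 kN/m
FOS = Resisting / Driving = 63.14 / 105
= 0.6013 (dimensionless)

0.6013 (dimensionless)


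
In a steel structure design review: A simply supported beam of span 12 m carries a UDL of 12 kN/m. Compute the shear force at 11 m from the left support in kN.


R_A = w * L / 2 = 12 * 12 / 2 = 72.0 kN
V(x) = R_A - w * x = 72.0 - 12 * 11
= -60.0 kN

-60.0 kN


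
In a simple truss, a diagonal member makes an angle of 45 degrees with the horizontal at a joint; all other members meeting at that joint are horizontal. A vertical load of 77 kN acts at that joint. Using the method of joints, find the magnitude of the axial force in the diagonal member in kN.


At the joint, only the diagonal has a vertical component, so vertical equilibrium gives:
F * sin(45) = 77
F = 77 / sin(45)
= 77 / 0.707107
= 108.89 kN

108.89 kN


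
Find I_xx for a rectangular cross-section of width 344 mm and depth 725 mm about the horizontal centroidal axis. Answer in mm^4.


I = b * h^3 / 12
= 344 * 725^3 / 12
= 344 * 381078125 / 12
= 10924239583.33 mm^4

10924239583.33 mm^4


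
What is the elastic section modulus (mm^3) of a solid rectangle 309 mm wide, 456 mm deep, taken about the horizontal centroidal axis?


S = b * h^2 / 6
= 309 * 456^2 / 6
= 309 * 207936 / 6
= 10708704.0 mm^3

10708704.0 mm^3


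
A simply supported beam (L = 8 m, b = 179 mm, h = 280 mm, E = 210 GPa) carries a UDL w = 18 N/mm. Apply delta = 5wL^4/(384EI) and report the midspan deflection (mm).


I = 179 * 280^3 / 12 = 327450666.67 mm^4
L = 8000.0 mm, w = 18 N/mm, E = 210000.0 MPa
delta = 5 * w * L^4 / (384 * E * I)
= 5 * 18 * 8000.0^4 / (384 * 210000.0 * 327450666.67)
= 13.9607 mm

13.9607 mm


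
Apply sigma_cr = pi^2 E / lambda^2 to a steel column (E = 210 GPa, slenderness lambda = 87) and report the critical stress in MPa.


sigma_cr = pi^2 * E / lambda^2
= 9.8696 * 210000.0 / 87^2
= 9.8696 * 210000.0 / 7569
= 273.8297 MPa

273.8297 MPa


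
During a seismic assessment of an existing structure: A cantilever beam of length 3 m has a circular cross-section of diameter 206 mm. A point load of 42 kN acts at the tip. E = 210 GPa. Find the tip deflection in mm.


I = pi * d^4 / 64 = pi * 206^4 / 64 = 88397255.23 mm^4
L = 3000.0 mm, P = 42000.0 N, E = 210000.0 MPa
delta = P * L^3 / (3 * E * I)
= 42000.0 * 3000.0^3 / (3 * 210000.0 * 88397255.23)
= 20.3626 mm

20.3626 mm


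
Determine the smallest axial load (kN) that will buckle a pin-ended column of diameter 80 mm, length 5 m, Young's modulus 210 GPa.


I = pi * d^4 / 64 = 2010619.3 mm^4
L = 5000.0 mm
P_cr = pi^2 * E * I / L^2
= 9.8696 * 210000.0 * 2010619.3 / 5000.0^2
= 166689.74 N = 166.6897 kN

166.6897 kN


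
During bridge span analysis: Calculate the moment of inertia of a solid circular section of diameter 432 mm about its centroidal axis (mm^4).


r = d / 2 = 432 / 2 = 216.0 mm
I = pi * r^4 / 4 = pi * 216.0^4 / 4
= 1709640848.81 mm^4

1709640848.81 mm^4


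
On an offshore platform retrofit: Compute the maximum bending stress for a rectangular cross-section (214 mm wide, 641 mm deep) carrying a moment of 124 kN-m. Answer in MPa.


I = b * h^3 / 12 = 214 * 641^3 / 12 = 4696849191.17 mm^4
y = h / 2 = 641 / 2 = 320.5 mm
M = 124 kN-m = 124000000.0 N-mm
sigma = M * y / I = 124000000.0 * 320.5 / 4696849191.17
= 8.46 MPa

8.46 MPa


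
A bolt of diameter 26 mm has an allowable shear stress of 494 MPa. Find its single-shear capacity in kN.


A = pi * d^2 / 4 = pi * 26^2 / 4 = 530.9292 mm^2
V = f_v * A / 1000 = 494 * 530.9292 / 1000
= 262.279 kN

262.279 kN


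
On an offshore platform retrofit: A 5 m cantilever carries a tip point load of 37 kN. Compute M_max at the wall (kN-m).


For a cantilever with a point load at the free end:
M_max = P * L = 37 * 5 = 185 kN-m

185 kN-m


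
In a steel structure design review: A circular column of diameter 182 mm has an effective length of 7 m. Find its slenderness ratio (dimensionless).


Radius of gyration r = d / 4 = 182 / 4 = 45.5 mm
L_eff = 7000.0 mm
Slenderness ratio = L / r = 7000.0 / 45.5 = 153.85 (dimensionless)

153.85 (dimensionless)


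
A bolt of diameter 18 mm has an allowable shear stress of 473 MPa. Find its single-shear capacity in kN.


A = pi * d^2 / 4 = pi * 18^2 / 4 = 254.469 mm^2
V = f_v * A / 1000 = 473 * 254.469 / 1000
= 120.3638 kN

120.3638 kN


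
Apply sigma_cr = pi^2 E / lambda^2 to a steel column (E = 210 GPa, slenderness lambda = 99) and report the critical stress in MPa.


sigma_cr = pi^2 * E / lambda^2
= 9.8696 * 210000.0 / 99^2
= 9.8696 * 210000.0 / 9801
= 211.4699 MPa

211.4699 MPa


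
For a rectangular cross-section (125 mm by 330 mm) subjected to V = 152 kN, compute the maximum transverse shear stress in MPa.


A = b * h = 125 * 330 = 41250 mm^2
V = 152 kN = 152000.0 N
tau_max = 1.5 * V / A = 1.5 * 152000.0 / 41250
= 5.5273 MPa

5.5273 MPa


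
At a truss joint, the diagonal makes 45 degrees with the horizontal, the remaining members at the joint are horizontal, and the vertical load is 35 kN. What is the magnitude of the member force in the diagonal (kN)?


At the joint, only the diagonal has a vertical component, so vertical equilibrium gives:
F * sin(45) = 35
F = 35 / sin(45)
= 35 / 0.707107
= 49.5 kN

49.5 kN


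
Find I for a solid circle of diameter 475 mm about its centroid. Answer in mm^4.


r = d / 2 = 475 / 2 = 237.5 mm
I = pi * r^4 / 4 = pi * 237.5^4 / 4
= 2498873878.23 mm^4

2498873878.23 mm^4


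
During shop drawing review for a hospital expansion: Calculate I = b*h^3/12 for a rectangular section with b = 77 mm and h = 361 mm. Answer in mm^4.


I = b * h^3 / 12
= 77 * 361^3 / 12
= 77 * 47045881 / 12
= 301877736.42 mm^4

301877736.42 mm^4


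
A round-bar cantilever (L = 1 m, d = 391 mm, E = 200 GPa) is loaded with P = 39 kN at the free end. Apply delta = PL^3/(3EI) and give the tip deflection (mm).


I = pi * d^4 / 64 = pi * 391^4 / 64 = 1147299827.52 mm^4
L = 1000.0 mm, P = 39000.0 N, E = 200000.0 MPa
delta = P * L^3 / (3 * E * I)
= 39000.0 * 1000.0^3 / (3 * 200000.0 * 1147299827.52)
= 0.0567 mm

0.0567 mm


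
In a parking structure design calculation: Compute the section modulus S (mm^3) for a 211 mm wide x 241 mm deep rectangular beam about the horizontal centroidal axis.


S = b * h^2 / 6
= 211 * 241^2 / 6
= 211 * 58081 / 6
= 2042515.17 mm^3

2042515.17 mm^3


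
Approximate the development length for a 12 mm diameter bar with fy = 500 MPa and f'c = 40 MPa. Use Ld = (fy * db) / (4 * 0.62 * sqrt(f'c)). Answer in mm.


Ld = (fy * db) / (4 * 0.62 * sqrt(f'c))
= (500 * 12) / (4 * 0.62 * sqrt(40))
= 6000 / 15.6849
= 382.53 mm

382.53 mm


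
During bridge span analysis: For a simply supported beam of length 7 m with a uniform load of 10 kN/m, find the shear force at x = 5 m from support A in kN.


R_A = w * L / 2 = 10 * 7 / 2 = 35.0 kN
V(x) = R_A - w * x = 35.0 - 10 * 5
= -15.0 kN

-15.0 kN


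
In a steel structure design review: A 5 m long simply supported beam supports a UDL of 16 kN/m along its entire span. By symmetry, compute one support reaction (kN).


Total load = w * L = 16 * 5 = 80 kN
By symmetry, each reaction R = total / 2 = 80 / 2 = 40.0 kN

40.0 kN


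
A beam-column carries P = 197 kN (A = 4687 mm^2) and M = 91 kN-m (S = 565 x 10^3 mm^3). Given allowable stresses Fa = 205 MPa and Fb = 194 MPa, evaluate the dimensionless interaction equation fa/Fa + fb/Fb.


f_a = P / A = 197000.0 / 4687 = 42.0311 MPa
f_b = M / S = 91000000.0 / 565000.0 = 161.0619 MPa
Ratio = f_a / Fa + f_b / Fb
= 42.0311 / 205 + 161.0619 / 194
= 1.0352 (dimensionless)

1.0352 (dimensionless)


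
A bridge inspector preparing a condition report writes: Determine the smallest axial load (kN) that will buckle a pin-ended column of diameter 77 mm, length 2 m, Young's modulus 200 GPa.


I = pi * d^4 / 64 = 1725570.86 mm^4
L = 2000.0 mm
P_cr = pi^2 * E * I / L^2
= 9.8696 * 200000.0 * 1725570.86 / 2000.0^2
= 851535.09 N = 851.5351 kN

851.5351 kN


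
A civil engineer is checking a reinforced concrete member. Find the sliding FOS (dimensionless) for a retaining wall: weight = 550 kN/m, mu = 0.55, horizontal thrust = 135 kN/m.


Resisting force = mu * W = 0.55 * 550 = 302.5 kN/m
FOS = Resisting / Driving = 302.5 / 135
= 2.2407 (dimensionless)

2.2407 (dimensionless)


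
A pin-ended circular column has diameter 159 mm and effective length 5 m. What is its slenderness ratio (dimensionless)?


Radius of gyration r = d / 4 = 159 / 4 = 39.75 mm
L_eff = 5000.0 mm
Slenderness ratio = L / r = 5000.0 / 39.75 = 125.79 (dimensionless)

125.79 (dimensionless)


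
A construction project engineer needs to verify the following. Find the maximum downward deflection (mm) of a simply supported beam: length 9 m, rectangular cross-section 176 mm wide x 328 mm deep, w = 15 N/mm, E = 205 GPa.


I = 176 * 328^3 / 12 = 517550762.67 mm^4
L = 9000.0 mm, w = 15 N/mm, E = 205000.0 MPa
delta = 5 * w * L^4 / (384 * E * I)
= 5 * 15 * 9000.0^4 / (384 * 205000.0 * 517550762.67)
= 12.078 mm

12.078 mm


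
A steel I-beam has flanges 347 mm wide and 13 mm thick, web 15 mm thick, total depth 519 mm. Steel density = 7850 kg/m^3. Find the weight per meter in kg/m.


A_flanges = 2 * 347 * 13 = 9022 mm^2
A_web = (519 - 2 * 13) * 15 = 7395 mm^2
A_total = 9022 + 7395 = 16417 mm^2 = 0.016417 m^2
Weight = rho * A = 7850 * 0.016417 = 128.8734 kg/m

128.8734 kg/m


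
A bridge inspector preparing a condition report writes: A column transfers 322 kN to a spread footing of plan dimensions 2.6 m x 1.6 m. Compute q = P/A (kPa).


A = 2.6 * 1.6 = 4.16 m^2
q = P / A = 322 / 4.16
= 77.4038 kPa

77.4038 kPa


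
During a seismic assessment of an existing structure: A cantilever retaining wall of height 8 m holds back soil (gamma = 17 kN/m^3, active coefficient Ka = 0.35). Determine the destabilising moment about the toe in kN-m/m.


Pa = 0.5 * Ka * gamma * H^2
= 0.5 * 0.35 * 17 * 8^2
= 190.4 kN/m
Arm = H / 3 = 8 / 3 = 2.6667 m
Mo = Pa * arm = Pa * H / 3 = 190.4 * 8 / 3 = 507.7333 kN-m/m

507.7333 kN-m/m


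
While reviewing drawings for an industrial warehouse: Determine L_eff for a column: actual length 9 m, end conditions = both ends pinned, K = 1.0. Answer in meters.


L_eff = K * L
= 1.0 * 9
= 9.0 m

9.0 m


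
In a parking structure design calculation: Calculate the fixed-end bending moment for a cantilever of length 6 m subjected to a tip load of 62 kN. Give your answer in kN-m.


For a cantilever with a point load at the free end:
M_max = P * L = 62 * 6 = 372 kN-m

372 kN-m


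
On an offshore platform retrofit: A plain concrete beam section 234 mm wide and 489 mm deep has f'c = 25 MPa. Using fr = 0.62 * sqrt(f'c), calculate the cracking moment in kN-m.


fr = 0.62 * sqrt(25) = 0.62 * 5.0 = 3.1 MPa
I = 234 * 489^3 / 12 = 2280138295.5 mm^4
y_t = 244.5 mm
M_cr = fr * I / y_t = 3.1 * 2280138295.5 / 244.5 N-mm
= 28.9097 kN-m

28.9097 kN-m


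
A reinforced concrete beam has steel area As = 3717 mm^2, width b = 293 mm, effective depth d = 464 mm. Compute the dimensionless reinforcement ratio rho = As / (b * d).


rho = As / (b * d)
= 3717 / (293 * 464)
= 3717 / 135952
= 0.027341 (dimensionless)

0.027341 (dimensionless)


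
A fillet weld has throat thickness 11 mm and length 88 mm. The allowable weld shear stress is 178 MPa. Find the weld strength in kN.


Strength = throat * length * allowable stress
= 11 * 88 * 178 N
= 172304 N
= 172.3 kN

172.3 kN


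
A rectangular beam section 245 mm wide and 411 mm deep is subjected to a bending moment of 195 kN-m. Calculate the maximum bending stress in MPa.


I = b * h^3 / 12 = 245 * 411^3 / 12 = 1417458341.25 mm^4
y = h / 2 = 411 / 2 = 205.5 mm
M = 195 kN-m = 195000000.0 N-mm
sigma = M * y / I = 195000000.0 * 205.5 / 1417458341.25
= 28.27 MPa

28.27 MPa


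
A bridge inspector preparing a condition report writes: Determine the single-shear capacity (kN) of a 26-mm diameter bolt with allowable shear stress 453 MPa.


A = pi * d^2 / 4 = pi * 26^2 / 4 = 530.9292 mm^2
V = f_v * A / 1000 = 453 * 530.9292 / 1000
= 240.5109 kN

240.5109 kN


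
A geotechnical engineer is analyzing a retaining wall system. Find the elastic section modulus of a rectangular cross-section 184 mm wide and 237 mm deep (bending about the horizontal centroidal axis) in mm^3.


S = b * h^2 / 6
= 184 * 237^2 / 6
= 184 * 56169 / 6
= 1722516.0 mm^3

1722516.0 mm^3


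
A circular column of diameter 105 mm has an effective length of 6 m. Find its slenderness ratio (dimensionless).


Radius of gyration r = d / 4 = 105 / 4 = 26.25 mm
L_eff = 6000.0 mm
Slenderness ratio = L / r = 6000.0 / 26.25 = 228.57 (dimensionless)

228.57 (dimensionless)


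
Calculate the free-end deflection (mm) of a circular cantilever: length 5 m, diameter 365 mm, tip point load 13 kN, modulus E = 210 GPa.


I = pi * d^4 / 64 = pi * 365^4 / 64 = 871247122.07 mm^4
L = 5000.0 mm, P = 13000.0 N, E = 210000.0 MPa
delta = P * L^3 / (3 * E * I)
= 13000.0 * 5000.0^3 / (3 * 210000.0 * 871247122.07)
= 2.9605 mm

2.9605 mm
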